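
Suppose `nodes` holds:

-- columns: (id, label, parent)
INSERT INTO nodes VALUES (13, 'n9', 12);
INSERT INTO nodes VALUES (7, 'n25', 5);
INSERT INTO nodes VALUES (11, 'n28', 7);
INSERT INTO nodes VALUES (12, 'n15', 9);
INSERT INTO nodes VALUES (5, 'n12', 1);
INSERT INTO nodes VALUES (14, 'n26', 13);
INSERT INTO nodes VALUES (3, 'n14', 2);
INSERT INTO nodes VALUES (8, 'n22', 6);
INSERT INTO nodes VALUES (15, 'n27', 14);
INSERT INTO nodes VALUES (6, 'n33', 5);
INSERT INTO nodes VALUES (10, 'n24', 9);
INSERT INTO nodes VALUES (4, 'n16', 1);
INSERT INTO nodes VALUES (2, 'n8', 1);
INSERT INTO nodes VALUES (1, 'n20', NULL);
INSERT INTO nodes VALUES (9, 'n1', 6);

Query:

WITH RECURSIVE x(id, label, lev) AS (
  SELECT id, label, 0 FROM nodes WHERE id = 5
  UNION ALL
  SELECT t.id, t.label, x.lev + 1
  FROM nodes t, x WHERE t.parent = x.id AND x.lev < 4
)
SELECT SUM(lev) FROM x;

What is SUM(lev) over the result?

Base: id=5 (n12) at lev 0.
Iteration 1: rows with parent in {5} -> n33 (id 6, lev 1), n25 (id 7, lev 1).
Iteration 2: rows with parent in {6,7} -> n22 (id 8, lev 2), n1 (id 9, lev 2), n28 (id 11, lev 2).
Iteration 3: rows with parent in {8,9,11} -> n24 (id 10, lev 3), n15 (id 12, lev 3).
Iteration 4: rows with parent in {10,12} -> n9 (id 13, lev 4).
Iteration 5: lev < 4 fails for all current rows; recursion stops.
SUM(lev) = 0 + 1 + 1 + 2 + 2 + 2 + 3 + 3 + 4 = 18.

18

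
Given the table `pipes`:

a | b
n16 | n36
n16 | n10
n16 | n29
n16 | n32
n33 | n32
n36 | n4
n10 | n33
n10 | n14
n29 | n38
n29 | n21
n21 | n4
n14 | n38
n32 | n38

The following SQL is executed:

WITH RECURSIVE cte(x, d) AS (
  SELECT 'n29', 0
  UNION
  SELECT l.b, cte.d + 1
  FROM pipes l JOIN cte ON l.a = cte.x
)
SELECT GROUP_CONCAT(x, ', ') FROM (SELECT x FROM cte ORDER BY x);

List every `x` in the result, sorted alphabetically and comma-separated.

n21, n29, n38, n4

Base: (n29, d=0).
Iteration 1: edges from {n29} -> (n21, d=1), (n38, d=1).
Iteration 2: edges from {n21,n38} -> (n4, d=2).
Iteration 3: no outgoing edges from {n4}; recursion stops.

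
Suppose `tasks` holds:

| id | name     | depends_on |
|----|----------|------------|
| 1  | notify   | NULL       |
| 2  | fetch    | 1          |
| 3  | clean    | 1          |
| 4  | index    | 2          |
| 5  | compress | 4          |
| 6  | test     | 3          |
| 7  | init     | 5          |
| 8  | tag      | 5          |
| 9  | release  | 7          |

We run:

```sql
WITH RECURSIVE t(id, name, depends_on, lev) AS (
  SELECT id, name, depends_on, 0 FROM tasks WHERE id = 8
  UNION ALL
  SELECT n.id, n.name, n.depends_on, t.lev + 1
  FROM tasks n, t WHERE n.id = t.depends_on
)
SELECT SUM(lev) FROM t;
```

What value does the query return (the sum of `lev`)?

Base: id=8 (tag), depends_on=5, lev 0.
Iteration 1: join on id=5 -> compress (id 5, depends_on=4, lev 1).
Iteration 2: join on id=4 -> index (id 4, depends_on=2, lev 2).
Iteration 3: join on id=2 -> fetch (id 2, depends_on=1, lev 3).
Iteration 4: join on id=1 -> notify (id 1, depends_on=NULL, lev 4).
Iteration 5: depends_on is NULL; no match; recursion stops.
SUM(lev) = 0 + 1 + 2 + 3 + 4 = 10.

10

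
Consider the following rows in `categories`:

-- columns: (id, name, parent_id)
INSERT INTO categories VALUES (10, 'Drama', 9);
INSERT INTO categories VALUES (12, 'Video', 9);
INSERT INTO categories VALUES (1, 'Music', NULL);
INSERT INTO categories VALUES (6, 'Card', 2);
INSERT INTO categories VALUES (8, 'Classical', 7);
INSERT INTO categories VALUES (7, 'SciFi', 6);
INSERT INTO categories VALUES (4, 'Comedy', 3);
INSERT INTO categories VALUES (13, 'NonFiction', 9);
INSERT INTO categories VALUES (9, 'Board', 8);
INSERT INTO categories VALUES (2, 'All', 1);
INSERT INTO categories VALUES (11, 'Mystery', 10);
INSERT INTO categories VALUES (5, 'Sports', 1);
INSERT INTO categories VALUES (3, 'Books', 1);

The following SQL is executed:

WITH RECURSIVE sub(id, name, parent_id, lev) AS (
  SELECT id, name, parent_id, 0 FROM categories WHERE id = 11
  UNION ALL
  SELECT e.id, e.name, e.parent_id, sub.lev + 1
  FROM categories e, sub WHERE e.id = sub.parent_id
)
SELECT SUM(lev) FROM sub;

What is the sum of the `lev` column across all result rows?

Base: id=11 (Mystery), parent_id=10, lev 0.
Iteration 1: join on id=10 -> Drama (id 10, parent_id=9, lev 1).
Iteration 2: join on id=9 -> Board (id 9, parent_id=8, lev 2).
Iteration 3: join on id=8 -> Classical (id 8, parent_id=7, lev 3).
Iteration 4: join on id=7 -> SciFi (id 7, parent_id=6, lev 4).
Iteration 5: join on id=6 -> Card (id 6, parent_id=2, lev 5).
Iteration 6: join on id=2 -> All (id 2, parent_id=1, lev 6).
Iteration 7: join on id=1 -> Music (id 1, parent_id=NULL, lev 7).
Iteration 8: parent_id is NULL; no match; recursion stops.
SUM(lev) = 0 + 1 + 2 + 3 + 4 + 5 + 6 + 7 = 28.

28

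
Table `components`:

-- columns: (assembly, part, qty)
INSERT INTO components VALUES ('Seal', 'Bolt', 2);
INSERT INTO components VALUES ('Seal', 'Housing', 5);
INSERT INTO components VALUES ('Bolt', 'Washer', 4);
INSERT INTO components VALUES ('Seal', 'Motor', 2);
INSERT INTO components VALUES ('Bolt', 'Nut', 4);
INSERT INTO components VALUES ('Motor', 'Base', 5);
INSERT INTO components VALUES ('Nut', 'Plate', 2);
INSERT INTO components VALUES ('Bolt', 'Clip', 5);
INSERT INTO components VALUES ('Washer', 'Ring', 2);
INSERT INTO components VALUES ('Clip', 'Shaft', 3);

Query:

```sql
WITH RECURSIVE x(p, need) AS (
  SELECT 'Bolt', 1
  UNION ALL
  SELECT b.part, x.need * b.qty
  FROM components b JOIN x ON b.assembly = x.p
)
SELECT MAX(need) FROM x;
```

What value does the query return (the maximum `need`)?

Base: (Bolt, need=1).
Iteration 1: components of {Bolt} -> Clip = 1*5 = 5, Nut = 1*4 = 4, Washer = 1*4 = 4.
Iteration 2: components of {Clip,Nut,Washer} -> Plate = 4*2 = 8, Ring = 4*2 = 8, Shaft = 5*3 = 15.
Iteration 3: no further components; recursion stops.
need values: 1, 4, 4, 5, 8, 8, 15; the maximum is 15.

15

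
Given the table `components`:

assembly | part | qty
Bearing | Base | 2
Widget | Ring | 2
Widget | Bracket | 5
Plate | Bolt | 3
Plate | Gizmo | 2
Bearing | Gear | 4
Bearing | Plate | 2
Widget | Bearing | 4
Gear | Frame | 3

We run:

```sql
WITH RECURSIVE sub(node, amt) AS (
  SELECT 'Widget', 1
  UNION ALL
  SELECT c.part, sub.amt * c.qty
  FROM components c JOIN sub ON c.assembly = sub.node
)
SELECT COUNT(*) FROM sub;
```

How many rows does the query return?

10

Base: (Widget, amt=1).
Iteration 1: components of {Widget} -> Bearing = 1*4 = 4, Bracket = 1*5 = 5, Ring = 1*2 = 2.
Iteration 2: components of {Bearing,Bracket,Ring} -> Base = 4*2 = 8, Gear = 4*4 = 16, Plate = 4*2 = 8.
Iteration 3: components of {Base,Gear,Plate} -> Bolt = 8*3 = 24, Frame = 16*3 = 48, Gizmo = 8*2 = 16.
Iteration 4: no further components; recursion stops.
Total rows emitted: 10.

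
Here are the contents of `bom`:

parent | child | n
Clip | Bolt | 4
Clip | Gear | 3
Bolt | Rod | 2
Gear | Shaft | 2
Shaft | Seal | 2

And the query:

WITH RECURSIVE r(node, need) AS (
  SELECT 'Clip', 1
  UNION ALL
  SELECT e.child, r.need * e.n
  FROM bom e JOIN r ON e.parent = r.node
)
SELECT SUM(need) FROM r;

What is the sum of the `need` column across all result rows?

34

Base: (Clip, need=1).
Iteration 1: components of {Clip} -> Bolt = 1*4 = 4, Gear = 1*3 = 3.
Iteration 2: components of {Bolt,Gear} -> Rod = 4*2 = 8, Shaft = 3*2 = 6.
Iteration 3: components of {Rod,Shaft} -> Seal = 6*2 = 12.
Iteration 4: no further components; recursion stops.
SUM(need) = 1 + 4 + 3 + 8 + 6 + 12 = 34.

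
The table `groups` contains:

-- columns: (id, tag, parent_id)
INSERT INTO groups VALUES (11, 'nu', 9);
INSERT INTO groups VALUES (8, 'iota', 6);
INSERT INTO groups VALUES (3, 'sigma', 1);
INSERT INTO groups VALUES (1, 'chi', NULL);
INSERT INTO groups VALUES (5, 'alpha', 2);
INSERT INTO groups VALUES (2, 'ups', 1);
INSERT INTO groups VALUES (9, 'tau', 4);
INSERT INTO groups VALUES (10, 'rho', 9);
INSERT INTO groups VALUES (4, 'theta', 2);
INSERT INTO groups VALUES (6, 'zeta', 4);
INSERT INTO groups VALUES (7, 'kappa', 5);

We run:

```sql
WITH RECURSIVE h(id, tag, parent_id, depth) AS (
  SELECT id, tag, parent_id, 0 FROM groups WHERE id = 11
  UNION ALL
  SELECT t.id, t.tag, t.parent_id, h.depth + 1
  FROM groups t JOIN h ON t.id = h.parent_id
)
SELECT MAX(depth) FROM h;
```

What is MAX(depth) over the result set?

Base: id=11 (nu), parent_id=9, depth 0.
Iteration 1: join on id=9 -> tau (id 9, parent_id=4, depth 1).
Iteration 2: join on id=4 -> theta (id 4, parent_id=2, depth 2).
Iteration 3: join on id=2 -> ups (id 2, parent_id=1, depth 3).
Iteration 4: join on id=1 -> chi (id 1, parent_id=NULL, depth 4).
Iteration 5: parent_id is NULL; no match; recursion stops.
depth values: 0, 1, 2, 3, 4; the maximum is 4.

4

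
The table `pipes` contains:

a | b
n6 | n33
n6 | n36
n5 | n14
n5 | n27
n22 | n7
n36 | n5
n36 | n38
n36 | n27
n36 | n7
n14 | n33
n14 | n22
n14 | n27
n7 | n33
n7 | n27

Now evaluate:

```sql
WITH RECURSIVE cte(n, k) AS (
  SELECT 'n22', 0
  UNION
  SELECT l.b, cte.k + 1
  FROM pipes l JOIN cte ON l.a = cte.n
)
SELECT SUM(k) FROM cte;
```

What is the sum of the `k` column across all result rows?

Base: (n22, k=0).
Iteration 1: edges from {n22} -> (n7, k=1).
Iteration 2: edges from {n7} -> (n27, k=2), (n33, k=2).
Iteration 3: no outgoing edges from {n27,n33}; recursion stops.
SUM(k) = 0 + 1 + 2 + 2 = 5.

5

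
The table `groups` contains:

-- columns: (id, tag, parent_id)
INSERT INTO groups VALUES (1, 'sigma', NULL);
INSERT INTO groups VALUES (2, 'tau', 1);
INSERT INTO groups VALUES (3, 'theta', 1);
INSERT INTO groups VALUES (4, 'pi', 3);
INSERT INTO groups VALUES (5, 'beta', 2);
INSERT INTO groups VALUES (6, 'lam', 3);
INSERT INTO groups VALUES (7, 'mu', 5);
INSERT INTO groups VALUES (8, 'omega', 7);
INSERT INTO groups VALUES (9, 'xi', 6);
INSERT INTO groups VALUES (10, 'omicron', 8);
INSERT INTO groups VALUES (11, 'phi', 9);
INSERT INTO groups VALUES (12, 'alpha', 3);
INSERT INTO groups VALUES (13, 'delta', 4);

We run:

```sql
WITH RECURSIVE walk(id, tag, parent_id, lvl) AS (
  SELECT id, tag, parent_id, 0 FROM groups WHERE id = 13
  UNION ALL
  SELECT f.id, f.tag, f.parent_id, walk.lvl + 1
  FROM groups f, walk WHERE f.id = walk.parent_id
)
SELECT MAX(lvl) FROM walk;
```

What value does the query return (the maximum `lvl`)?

Base: id=13 (delta), parent_id=4, lvl 0.
Iteration 1: join on id=4 -> pi (id 4, parent_id=3, lvl 1).
Iteration 2: join on id=3 -> theta (id 3, parent_id=1, lvl 2).
Iteration 3: join on id=1 -> sigma (id 1, parent_id=NULL, lvl 3).
Iteration 4: parent_id is NULL; no match; recursion stops.
lvl values: 0, 1, 2, 3; the maximum is 3.

3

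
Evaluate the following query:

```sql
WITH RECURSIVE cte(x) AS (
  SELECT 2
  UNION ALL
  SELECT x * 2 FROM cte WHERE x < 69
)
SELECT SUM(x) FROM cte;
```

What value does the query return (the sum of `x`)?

Base: x=2.
Iteration 1: 2 < 69 holds -> x = 2 * 2 = 4.
Iteration 2: 4 < 69 holds -> x = 4 * 2 = 8.
Iteration 3: 8 < 69 holds -> x = 8 * 2 = 16.
Iteration 4: 16 < 69 holds -> x = 16 * 2 = 32.
Iteration 5: 32 < 69 holds -> x = 32 * 2 = 64.
Iteration 6: 64 < 69 holds -> x = 64 * 2 = 128.
Iteration 7: 128 < 69 fails; recursion stops.
SUM(x) = 2 + 4 + 8 + 16 + 32 + 64 + 128 = 254.

254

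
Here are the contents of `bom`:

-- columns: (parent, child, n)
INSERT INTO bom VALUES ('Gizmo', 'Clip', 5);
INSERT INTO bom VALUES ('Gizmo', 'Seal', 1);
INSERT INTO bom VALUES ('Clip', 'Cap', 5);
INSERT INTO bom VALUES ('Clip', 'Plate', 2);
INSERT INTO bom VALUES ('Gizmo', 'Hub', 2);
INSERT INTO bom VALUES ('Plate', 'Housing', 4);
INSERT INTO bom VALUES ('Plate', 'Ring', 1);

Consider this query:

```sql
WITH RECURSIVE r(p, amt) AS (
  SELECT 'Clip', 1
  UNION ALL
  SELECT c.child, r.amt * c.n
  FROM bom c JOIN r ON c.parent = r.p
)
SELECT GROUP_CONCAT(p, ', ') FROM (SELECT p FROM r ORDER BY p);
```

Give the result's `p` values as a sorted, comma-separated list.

Base: (Clip, amt=1).
Iteration 1: components of {Clip} -> Cap = 1*5 = 5, Plate = 1*2 = 2.
Iteration 2: components of {Cap,Plate} -> Housing = 2*4 = 8, Ring = 2*1 = 2.
Iteration 3: no further components; recursion stops.

Cap, Clip, Housing, Plate, Ring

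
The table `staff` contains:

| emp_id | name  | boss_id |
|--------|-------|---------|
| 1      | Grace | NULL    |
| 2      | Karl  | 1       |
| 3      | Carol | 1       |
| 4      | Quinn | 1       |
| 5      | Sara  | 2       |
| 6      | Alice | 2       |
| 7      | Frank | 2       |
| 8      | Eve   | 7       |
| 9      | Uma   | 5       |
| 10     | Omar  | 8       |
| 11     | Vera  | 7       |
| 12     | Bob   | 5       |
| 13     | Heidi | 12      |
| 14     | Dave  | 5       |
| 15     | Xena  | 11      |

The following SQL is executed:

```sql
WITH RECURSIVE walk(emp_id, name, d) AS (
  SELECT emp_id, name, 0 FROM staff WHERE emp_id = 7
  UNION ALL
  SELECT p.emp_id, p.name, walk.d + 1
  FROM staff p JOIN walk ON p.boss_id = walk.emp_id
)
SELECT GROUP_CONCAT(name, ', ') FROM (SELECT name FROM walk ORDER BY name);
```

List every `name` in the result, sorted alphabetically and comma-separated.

Base: emp_id=7 (Frank) at d 0.
Iteration 1: rows with boss_id in {7} -> Eve (id 8, d 1), Vera (id 11, d 1).
Iteration 2: rows with boss_id in {8,11} -> Omar (id 10, d 2), Xena (id 15, d 2).
Iteration 3: no rows with boss_id in {10,15}; recursion stops.

Eve, Frank, Omar, Vera, Xena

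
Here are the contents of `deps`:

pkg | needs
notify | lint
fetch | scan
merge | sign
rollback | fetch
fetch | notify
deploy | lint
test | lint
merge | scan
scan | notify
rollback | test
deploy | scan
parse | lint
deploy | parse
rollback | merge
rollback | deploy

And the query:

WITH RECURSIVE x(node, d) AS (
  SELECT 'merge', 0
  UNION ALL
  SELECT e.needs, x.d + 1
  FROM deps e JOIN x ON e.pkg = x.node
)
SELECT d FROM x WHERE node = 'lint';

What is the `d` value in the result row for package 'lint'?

3

Base: (merge, d=0).
Iteration 1: edges from {merge} -> (scan, d=1), (sign, d=1).
Iteration 2: edges from {scan,sign} -> (notify, d=2).
Iteration 3: edges from {notify} -> (lint, d=3).
Iteration 4: no outgoing edges from {lint}; recursion stops.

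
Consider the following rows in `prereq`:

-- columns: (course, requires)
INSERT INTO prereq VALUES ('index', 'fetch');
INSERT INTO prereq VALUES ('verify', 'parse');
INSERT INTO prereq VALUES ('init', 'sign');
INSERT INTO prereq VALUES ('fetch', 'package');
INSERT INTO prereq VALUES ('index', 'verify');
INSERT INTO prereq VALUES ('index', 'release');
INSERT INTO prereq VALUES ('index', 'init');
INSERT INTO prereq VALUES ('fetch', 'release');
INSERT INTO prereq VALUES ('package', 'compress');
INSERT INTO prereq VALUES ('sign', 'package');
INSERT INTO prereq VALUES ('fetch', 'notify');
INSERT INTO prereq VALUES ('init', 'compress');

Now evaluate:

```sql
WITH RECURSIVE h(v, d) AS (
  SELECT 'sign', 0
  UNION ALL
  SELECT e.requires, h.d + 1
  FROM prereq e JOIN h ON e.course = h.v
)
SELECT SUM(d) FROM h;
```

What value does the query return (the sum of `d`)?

3

Base: (sign, d=0).
Iteration 1: edges from {sign} -> (package, d=1).
Iteration 2: edges from {package} -> (compress, d=2).
Iteration 3: no outgoing edges from {compress}; recursion stops.
SUM(d) = 0 + 1 + 2 = 3.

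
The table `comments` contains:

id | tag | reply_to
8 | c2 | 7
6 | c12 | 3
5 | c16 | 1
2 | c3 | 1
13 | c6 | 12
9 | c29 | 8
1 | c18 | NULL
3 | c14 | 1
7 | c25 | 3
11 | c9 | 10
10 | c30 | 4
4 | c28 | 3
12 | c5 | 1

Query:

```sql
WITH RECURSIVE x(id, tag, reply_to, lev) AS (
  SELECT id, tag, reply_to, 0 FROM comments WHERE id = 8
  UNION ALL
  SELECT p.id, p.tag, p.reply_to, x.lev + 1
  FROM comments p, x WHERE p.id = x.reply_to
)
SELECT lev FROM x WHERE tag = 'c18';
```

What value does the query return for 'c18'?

3

Base: id=8 (c2), reply_to=7, lev 0.
Iteration 1: join on id=7 -> c25 (id 7, reply_to=3, lev 1).
Iteration 2: join on id=3 -> c14 (id 3, reply_to=1, lev 2).
Iteration 3: join on id=1 -> c18 (id 1, reply_to=NULL, lev 3).
Iteration 4: reply_to is NULL; no match; recursion stops.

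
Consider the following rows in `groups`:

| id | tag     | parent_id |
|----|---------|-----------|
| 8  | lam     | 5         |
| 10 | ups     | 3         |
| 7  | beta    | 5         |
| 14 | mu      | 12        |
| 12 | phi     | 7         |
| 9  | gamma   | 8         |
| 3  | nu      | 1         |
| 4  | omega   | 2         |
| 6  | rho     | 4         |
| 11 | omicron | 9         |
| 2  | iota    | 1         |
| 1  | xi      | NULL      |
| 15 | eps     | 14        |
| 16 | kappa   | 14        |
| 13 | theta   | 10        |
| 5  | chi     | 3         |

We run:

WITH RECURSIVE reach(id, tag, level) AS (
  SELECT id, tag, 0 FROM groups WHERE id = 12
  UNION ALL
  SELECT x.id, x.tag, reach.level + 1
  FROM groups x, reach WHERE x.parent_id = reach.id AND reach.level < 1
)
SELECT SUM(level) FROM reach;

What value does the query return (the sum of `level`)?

Base: id=12 (phi) at level 0.
Iteration 1: rows with parent_id in {12} -> mu (id 14, level 1).
Iteration 2: level < 1 fails for all current rows; recursion stops.
SUM(level) = 0 + 1 = 1.

1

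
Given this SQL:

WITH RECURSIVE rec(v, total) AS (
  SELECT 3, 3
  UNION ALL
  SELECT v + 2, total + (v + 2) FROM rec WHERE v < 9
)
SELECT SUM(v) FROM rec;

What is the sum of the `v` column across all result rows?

Base: v=3, total=3.
Iteration 1: 3 < 9 holds -> v = 3 + 2 = 5, total = 3 + 5 = 8.
Iteration 2: 5 < 9 holds -> v = 5 + 2 = 7, total = 8 + 7 = 15.
Iteration 3: 7 < 9 holds -> v = 7 + 2 = 9, total = 15 + 9 = 24.
Iteration 4: 9 < 9 fails; recursion stops.
SUM(v) = 3 + 5 + 7 + 9 = 24.

24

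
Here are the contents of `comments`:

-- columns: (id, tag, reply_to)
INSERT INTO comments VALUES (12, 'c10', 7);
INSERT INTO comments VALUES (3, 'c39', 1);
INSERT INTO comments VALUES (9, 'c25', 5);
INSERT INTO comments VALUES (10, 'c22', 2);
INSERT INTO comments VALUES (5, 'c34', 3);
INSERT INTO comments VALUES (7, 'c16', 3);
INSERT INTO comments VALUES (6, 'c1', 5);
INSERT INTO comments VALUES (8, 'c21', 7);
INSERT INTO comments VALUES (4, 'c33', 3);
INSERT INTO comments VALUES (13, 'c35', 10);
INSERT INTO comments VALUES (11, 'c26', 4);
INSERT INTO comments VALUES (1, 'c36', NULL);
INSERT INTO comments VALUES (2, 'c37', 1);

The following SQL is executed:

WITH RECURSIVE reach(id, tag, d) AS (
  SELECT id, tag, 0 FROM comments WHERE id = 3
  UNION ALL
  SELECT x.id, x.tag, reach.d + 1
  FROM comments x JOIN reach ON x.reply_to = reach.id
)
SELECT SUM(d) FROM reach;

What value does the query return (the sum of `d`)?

Base: id=3 (c39) at d 0.
Iteration 1: rows with reply_to in {3} -> c33 (id 4, d 1), c34 (id 5, d 1), c16 (id 7, d 1).
Iteration 2: rows with reply_to in {4,5,7} -> c1 (id 6, d 2), c21 (id 8, d 2), c25 (id 9, d 2), c26 (id 11, d 2), c10 (id 12, d 2).
Iteration 3: no rows with reply_to in {6,8,9,11,12}; recursion stops.
SUM(d) = 0 + 1 + 1 + 1 + 2 + 2 + 2 + 2 + 2 = 13.

13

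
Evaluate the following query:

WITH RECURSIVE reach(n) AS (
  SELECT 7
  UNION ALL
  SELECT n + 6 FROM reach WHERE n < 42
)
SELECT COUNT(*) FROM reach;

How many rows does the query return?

7

Base: n=7.
Iteration 1: 7 < 42 holds -> n = 7 + 6 = 13.
Iteration 2: 13 < 42 holds -> n = 13 + 6 = 19.
Iteration 3: 19 < 42 holds -> n = 19 + 6 = 25.
Iteration 4: 25 < 42 holds -> n = 25 + 6 = 31.
Iteration 5: 31 < 42 holds -> n = 31 + 6 = 37.
Iteration 6: 37 < 42 holds -> n = 37 + 6 = 43.
Iteration 7: 43 < 42 fails; recursion stops.
Total rows emitted: 7.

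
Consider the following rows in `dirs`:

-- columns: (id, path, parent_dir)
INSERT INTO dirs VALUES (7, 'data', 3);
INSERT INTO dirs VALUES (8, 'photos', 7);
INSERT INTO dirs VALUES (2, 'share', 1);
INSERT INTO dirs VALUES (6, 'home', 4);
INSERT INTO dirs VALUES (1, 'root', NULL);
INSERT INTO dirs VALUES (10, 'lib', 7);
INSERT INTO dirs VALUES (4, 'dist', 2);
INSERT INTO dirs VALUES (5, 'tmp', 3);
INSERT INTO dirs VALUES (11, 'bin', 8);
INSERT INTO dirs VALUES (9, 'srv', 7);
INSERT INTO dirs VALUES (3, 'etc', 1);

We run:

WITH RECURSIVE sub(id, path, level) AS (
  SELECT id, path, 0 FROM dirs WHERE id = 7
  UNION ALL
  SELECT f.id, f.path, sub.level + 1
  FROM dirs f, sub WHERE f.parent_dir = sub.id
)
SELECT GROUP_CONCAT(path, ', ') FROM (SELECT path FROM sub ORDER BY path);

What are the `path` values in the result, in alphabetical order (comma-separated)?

bin, data, lib, photos, srv

Base: id=7 (data) at level 0.
Iteration 1: rows with parent_dir in {7} -> photos (id 8, level 1), srv (id 9, level 1), lib (id 10, level 1).
Iteration 2: rows with parent_dir in {8,9,10} -> bin (id 11, level 2).
Iteration 3: no rows with parent_dir in {11}; recursion stops.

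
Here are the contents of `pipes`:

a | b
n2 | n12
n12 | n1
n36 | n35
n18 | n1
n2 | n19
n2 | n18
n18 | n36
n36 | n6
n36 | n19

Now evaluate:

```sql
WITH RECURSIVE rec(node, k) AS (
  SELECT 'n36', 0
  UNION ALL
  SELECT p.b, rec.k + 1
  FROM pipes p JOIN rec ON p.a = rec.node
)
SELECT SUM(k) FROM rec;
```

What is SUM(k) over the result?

3

Base: (n36, k=0).
Iteration 1: edges from {n36} -> (n19, k=1), (n35, k=1), (n6, k=1).
Iteration 2: no outgoing edges from {n19,n35,n6}; recursion stops.
SUM(k) = 0 + 1 + 1 + 1 = 3.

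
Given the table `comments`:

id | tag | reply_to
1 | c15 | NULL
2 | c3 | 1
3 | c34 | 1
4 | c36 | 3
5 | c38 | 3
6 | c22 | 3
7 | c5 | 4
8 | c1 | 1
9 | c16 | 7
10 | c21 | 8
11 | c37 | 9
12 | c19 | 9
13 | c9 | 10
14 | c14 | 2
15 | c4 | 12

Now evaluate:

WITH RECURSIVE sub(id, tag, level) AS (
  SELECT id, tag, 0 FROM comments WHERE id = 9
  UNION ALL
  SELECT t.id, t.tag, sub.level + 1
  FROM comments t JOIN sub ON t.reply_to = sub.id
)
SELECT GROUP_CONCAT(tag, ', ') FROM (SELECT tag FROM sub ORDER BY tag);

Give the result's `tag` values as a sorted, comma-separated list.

Base: id=9 (c16) at level 0.
Iteration 1: rows with reply_to in {9} -> c37 (id 11, level 1), c19 (id 12, level 1).
Iteration 2: rows with reply_to in {11,12} -> c4 (id 15, level 2).
Iteration 3: no rows with reply_to in {15}; recursion stops.

c16, c19, c37, c4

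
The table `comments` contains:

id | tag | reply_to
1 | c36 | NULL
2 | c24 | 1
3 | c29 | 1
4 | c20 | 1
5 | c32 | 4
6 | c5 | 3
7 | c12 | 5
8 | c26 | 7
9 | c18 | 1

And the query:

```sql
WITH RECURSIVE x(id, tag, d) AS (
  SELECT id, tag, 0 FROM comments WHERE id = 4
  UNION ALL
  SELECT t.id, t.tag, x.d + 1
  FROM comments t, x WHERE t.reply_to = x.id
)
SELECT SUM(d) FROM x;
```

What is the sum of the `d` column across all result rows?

Base: id=4 (c20) at d 0.
Iteration 1: rows with reply_to in {4} -> c32 (id 5, d 1).
Iteration 2: rows with reply_to in {5} -> c12 (id 7, d 2).
Iteration 3: rows with reply_to in {7} -> c26 (id 8, d 3).
Iteration 4: no rows with reply_to in {8}; recursion stops.
SUM(d) = 0 + 1 + 2 + 3 = 6.

6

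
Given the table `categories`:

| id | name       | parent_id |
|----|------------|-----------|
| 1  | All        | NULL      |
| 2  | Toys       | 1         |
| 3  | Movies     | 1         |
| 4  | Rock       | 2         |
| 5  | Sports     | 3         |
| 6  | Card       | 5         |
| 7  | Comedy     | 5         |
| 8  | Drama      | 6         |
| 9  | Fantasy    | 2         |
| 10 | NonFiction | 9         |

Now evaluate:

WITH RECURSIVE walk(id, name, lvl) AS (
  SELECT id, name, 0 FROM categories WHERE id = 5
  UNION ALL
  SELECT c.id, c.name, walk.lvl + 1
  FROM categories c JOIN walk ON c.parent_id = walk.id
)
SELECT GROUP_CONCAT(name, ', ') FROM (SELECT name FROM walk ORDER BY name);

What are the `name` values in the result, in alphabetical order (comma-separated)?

Base: id=5 (Sports) at lvl 0.
Iteration 1: rows with parent_id in {5} -> Card (id 6, lvl 1), Comedy (id 7, lvl 1).
Iteration 2: rows with parent_id in {6,7} -> Drama (id 8, lvl 2).
Iteration 3: no rows with parent_id in {8}; recursion stops.

Card, Comedy, Drama, Sports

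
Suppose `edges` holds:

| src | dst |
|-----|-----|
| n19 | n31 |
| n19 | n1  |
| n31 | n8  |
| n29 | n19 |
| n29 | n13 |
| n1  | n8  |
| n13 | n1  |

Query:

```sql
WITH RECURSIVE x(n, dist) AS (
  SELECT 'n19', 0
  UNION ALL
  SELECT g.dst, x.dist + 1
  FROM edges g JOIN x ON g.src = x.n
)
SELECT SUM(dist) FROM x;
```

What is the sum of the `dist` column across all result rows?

Base: (n19, dist=0).
Iteration 1: edges from {n19} -> (n1, dist=1), (n31, dist=1).
Iteration 2: edges from {n1,n31} -> (n8, dist=2) x2. [UNION ALL keeps all 2 new rows, including repeats]
Iteration 3: no outgoing edges from {n8}; recursion stops.
SUM(dist) = 0 + 1 + 1 + 2 + 2 = 6.

6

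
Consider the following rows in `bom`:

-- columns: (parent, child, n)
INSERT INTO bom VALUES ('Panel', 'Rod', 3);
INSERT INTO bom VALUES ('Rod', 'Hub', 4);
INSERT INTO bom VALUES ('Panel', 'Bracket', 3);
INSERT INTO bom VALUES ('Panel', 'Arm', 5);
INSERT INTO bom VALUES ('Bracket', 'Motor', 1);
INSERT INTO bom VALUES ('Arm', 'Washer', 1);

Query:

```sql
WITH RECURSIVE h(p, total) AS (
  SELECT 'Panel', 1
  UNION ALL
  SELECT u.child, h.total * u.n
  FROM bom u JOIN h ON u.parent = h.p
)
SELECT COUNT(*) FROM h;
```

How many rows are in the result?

7

Base: (Panel, total=1).
Iteration 1: components of {Panel} -> Arm = 1*5 = 5, Bracket = 1*3 = 3, Rod = 1*3 = 3.
Iteration 2: components of {Arm,Bracket,Rod} -> Hub = 3*4 = 12, Motor = 3*1 = 3, Washer = 5*1 = 5.
Iteration 3: no further components; recursion stops.
Total rows emitted: 7.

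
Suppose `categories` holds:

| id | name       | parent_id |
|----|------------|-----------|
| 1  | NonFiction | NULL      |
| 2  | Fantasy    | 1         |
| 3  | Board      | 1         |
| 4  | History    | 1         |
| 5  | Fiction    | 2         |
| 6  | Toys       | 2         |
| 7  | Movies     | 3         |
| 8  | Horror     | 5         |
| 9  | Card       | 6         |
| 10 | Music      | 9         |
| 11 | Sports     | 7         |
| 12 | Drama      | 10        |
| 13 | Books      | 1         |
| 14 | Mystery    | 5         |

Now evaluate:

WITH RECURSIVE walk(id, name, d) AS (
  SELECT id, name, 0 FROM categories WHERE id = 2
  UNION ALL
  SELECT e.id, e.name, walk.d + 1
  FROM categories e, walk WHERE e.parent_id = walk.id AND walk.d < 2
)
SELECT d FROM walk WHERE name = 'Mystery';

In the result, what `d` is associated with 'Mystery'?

Base: id=2 (Fantasy) at d 0.
Iteration 1: rows with parent_id in {2} -> Fiction (id 5, d 1), Toys (id 6, d 1).
Iteration 2: rows with parent_id in {5,6} -> Horror (id 8, d 2), Card (id 9, d 2), Mystery (id 14, d 2).
Iteration 3: d < 2 fails for all current rows; recursion stops.

2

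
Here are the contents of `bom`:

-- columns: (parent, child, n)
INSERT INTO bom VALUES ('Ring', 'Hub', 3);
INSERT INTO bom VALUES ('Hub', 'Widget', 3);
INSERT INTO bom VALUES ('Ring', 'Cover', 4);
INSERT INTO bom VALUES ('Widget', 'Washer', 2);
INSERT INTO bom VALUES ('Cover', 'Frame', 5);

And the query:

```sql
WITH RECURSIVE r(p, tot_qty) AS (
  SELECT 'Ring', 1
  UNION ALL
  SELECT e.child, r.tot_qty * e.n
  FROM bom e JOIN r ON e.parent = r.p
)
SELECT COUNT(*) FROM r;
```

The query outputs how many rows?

6

Base: (Ring, tot_qty=1).
Iteration 1: components of {Ring} -> Cover = 1*4 = 4, Hub = 1*3 = 3.
Iteration 2: components of {Cover,Hub} -> Frame = 4*5 = 20, Widget = 3*3 = 9.
Iteration 3: components of {Frame,Widget} -> Washer = 9*2 = 18.
Iteration 4: no further components; recursion stops.
Total rows emitted: 6.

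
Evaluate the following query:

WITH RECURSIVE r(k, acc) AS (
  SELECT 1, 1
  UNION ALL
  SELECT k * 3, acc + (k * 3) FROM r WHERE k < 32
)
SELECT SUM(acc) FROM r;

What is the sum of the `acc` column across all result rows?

179

Base: k=1, acc=1.
Iteration 1: 1 < 32 holds -> k = 1 * 3 = 3, acc = 1 + 3 = 4.
Iteration 2: 3 < 32 holds -> k = 3 * 3 = 9, acc = 4 + 9 = 13.
Iteration 3: 9 < 32 holds -> k = 9 * 3 = 27, acc = 13 + 27 = 40.
Iteration 4: 27 < 32 holds -> k = 27 * 3 = 81, acc = 40 + 81 = 121.
Iteration 5: 81 < 32 fails; recursion stops.
SUM(acc) = 1 + 4 + 13 + 40 + 121 = 179.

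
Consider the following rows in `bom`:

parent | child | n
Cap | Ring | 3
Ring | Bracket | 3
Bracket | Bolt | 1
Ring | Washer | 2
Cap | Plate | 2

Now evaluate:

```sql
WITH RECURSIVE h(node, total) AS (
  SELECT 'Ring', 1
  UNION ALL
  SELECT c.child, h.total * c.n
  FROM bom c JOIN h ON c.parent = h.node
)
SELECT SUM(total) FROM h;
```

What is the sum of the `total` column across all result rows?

9

Base: (Ring, total=1).
Iteration 1: components of {Ring} -> Bracket = 1*3 = 3, Washer = 1*2 = 2.
Iteration 2: components of {Bracket,Washer} -> Bolt = 3*1 = 3.
Iteration 3: no further components; recursion stops.
SUM(total) = 1 + 3 + 2 + 3 = 9.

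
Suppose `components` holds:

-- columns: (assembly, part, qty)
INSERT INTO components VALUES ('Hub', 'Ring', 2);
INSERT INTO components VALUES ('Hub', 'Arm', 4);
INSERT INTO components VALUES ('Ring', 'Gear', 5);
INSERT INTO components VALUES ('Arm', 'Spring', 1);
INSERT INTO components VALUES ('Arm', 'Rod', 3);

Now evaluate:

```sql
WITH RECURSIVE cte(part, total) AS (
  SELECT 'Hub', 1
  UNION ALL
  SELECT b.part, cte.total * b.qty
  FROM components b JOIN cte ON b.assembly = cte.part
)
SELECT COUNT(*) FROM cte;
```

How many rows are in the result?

6

Base: (Hub, total=1).
Iteration 1: components of {Hub} -> Arm = 1*4 = 4, Ring = 1*2 = 2.
Iteration 2: components of {Arm,Ring} -> Gear = 2*5 = 10, Rod = 4*3 = 12, Spring = 4*1 = 4.
Iteration 3: no further components; recursion stops.
Total rows emitted: 6.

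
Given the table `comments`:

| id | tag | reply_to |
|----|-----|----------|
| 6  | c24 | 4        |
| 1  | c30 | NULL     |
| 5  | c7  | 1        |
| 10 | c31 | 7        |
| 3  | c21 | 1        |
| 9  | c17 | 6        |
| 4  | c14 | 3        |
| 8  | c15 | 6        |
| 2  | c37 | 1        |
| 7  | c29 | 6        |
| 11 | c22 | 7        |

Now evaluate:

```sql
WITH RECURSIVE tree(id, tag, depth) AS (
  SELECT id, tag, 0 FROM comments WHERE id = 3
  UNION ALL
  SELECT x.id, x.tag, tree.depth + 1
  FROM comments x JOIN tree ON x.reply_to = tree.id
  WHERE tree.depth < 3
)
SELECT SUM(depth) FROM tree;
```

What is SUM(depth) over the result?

12

Base: id=3 (c21) at depth 0.
Iteration 1: rows with reply_to in {3} -> c14 (id 4, depth 1).
Iteration 2: rows with reply_to in {4} -> c24 (id 6, depth 2).
Iteration 3: rows with reply_to in {6} -> c29 (id 7, depth 3), c15 (id 8, depth 3), c17 (id 9, depth 3).
Iteration 4: depth < 3 fails for all current rows; recursion stops.
SUM(depth) = 0 + 1 + 2 + 3 + 3 + 3 = 12.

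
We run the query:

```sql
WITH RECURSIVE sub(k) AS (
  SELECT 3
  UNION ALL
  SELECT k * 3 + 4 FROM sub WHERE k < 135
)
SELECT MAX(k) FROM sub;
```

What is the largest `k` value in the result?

403

Base: k=3.
Iteration 1: 3 < 135 holds -> k = 3 * 3 + 4 = 13.
Iteration 2: 13 < 135 holds -> k = 13 * 3 + 4 = 43.
Iteration 3: 43 < 135 holds -> k = 43 * 3 + 4 = 133.
Iteration 4: 133 < 135 holds -> k = 133 * 3 + 4 = 403.
Iteration 5: 403 < 135 fails; recursion stops.
k values: 3, 13, 43, 133, 403; the maximum is 403.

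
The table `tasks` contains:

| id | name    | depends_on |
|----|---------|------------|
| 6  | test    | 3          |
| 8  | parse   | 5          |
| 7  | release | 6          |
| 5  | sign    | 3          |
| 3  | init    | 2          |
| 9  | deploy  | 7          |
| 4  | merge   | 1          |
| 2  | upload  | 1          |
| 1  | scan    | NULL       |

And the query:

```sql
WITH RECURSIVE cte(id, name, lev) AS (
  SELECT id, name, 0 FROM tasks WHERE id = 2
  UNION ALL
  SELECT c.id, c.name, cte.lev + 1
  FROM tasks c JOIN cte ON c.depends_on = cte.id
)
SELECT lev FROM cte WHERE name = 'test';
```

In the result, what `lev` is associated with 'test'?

2

Base: id=2 (upload) at lev 0.
Iteration 1: rows with depends_on in {2} -> init (id 3, lev 1).
Iteration 2: rows with depends_on in {3} -> sign (id 5, lev 2), test (id 6, lev 2).
Iteration 3: rows with depends_on in {5,6} -> release (id 7, lev 3), parse (id 8, lev 3).
Iteration 4: rows with depends_on in {7,8} -> deploy (id 9, lev 4).
Iteration 5: no rows with depends_on in {9}; recursion stops.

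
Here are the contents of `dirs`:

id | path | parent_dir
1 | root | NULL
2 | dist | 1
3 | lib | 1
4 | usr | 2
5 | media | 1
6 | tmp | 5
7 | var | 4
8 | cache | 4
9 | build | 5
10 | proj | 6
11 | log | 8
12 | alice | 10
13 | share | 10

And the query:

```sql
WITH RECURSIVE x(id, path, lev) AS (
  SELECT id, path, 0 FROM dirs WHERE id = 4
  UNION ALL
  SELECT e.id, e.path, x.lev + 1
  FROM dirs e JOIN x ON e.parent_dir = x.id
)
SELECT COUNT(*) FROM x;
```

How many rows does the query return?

4

Base: id=4 (usr) at lev 0.
Iteration 1: rows with parent_dir in {4} -> var (id 7, lev 1), cache (id 8, lev 1).
Iteration 2: rows with parent_dir in {7,8} -> log (id 11, lev 2).
Iteration 3: no rows with parent_dir in {11}; recursion stops.
Total rows emitted: 4.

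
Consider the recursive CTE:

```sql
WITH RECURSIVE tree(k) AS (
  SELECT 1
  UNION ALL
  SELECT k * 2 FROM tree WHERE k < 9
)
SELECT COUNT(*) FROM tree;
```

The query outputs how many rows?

Base: k=1.
Iteration 1: 1 < 9 holds -> k = 1 * 2 = 2.
Iteration 2: 2 < 9 holds -> k = 2 * 2 = 4.
Iteration 3: 4 < 9 holds -> k = 4 * 2 = 8.
Iteration 4: 8 < 9 holds -> k = 8 * 2 = 16.
Iteration 5: 16 < 9 fails; recursion stops.
Total rows emitted: 5.

5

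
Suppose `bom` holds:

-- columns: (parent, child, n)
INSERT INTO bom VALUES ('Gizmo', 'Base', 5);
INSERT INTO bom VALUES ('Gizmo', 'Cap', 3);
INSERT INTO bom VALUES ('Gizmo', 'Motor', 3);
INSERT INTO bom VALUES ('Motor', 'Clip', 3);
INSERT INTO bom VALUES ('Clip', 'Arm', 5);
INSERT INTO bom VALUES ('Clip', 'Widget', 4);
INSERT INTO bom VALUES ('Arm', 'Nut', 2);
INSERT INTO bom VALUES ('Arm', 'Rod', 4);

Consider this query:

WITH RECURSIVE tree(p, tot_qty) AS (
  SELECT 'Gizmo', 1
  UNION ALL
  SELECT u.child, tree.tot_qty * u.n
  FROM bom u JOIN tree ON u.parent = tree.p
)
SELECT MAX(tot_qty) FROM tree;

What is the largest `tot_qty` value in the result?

180

Base: (Gizmo, tot_qty=1).
Iteration 1: components of {Gizmo} -> Base = 1*5 = 5, Cap = 1*3 = 3, Motor = 1*3 = 3.
Iteration 2: components of {Base,Cap,Motor} -> Clip = 3*3 = 9.
Iteration 3: components of {Clip} -> Arm = 9*5 = 45, Widget = 9*4 = 36.
Iteration 4: components of {Arm,Widget} -> Nut = 45*2 = 90, Rod = 45*4 = 180.
Iteration 5: no further components; recursion stops.
tot_qty values: 1, 5, 3, 3, 9, 45, 36, 90, 180; the maximum is 180.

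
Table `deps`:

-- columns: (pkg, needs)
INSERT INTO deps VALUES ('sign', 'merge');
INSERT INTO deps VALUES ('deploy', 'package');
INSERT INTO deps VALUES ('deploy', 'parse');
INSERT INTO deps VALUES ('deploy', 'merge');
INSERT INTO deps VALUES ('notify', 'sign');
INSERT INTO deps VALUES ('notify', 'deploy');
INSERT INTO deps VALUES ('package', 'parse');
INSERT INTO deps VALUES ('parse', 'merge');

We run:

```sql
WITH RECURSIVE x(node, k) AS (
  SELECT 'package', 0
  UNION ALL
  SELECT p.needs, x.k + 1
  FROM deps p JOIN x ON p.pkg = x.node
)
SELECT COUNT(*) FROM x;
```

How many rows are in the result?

3

Base: (package, k=0).
Iteration 1: edges from {package} -> (parse, k=1).
Iteration 2: edges from {parse} -> (merge, k=2).
Iteration 3: no outgoing edges from {merge}; recursion stops.
Total rows emitted: 3.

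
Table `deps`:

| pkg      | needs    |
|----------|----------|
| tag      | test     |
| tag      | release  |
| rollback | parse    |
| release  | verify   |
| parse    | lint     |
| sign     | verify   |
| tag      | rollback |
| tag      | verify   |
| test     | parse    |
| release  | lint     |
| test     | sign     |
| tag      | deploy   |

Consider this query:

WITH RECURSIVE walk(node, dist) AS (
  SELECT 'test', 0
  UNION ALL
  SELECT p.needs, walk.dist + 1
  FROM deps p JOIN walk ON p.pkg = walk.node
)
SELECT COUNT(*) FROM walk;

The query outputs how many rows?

5

Base: (test, dist=0).
Iteration 1: edges from {test} -> (parse, dist=1), (sign, dist=1).
Iteration 2: edges from {parse,sign} -> (lint, dist=2), (verify, dist=2).
Iteration 3: no outgoing edges from {lint,verify}; recursion stops.
Total rows emitted: 5.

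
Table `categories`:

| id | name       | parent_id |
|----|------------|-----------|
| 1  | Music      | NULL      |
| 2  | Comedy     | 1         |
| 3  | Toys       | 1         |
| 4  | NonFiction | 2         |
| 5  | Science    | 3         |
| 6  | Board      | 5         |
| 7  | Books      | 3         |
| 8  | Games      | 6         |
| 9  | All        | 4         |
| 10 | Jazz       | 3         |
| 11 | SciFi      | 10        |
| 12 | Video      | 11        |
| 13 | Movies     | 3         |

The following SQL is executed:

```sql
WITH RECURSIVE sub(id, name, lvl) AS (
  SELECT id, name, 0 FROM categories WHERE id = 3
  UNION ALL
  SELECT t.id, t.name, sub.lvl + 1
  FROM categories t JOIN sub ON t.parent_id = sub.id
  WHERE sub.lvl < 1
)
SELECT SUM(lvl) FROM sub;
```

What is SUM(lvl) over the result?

4

Base: id=3 (Toys) at lvl 0.
Iteration 1: rows with parent_id in {3} -> Science (id 5, lvl 1), Books (id 7, lvl 1), Jazz (id 10, lvl 1), Movies (id 13, lvl 1).
Iteration 2: lvl < 1 fails for all current rows; recursion stops.
SUM(lvl) = 0 + 1 + 1 + 1 + 1 = 4.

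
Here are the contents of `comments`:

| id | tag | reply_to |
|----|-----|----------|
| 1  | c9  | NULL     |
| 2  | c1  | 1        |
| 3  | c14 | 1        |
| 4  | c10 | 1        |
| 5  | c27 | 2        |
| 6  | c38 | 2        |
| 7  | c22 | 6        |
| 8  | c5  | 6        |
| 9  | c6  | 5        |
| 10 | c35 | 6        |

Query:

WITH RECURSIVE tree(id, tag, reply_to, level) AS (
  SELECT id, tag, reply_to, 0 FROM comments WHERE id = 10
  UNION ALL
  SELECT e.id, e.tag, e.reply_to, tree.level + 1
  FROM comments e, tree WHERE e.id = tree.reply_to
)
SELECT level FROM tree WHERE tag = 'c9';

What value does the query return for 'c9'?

Base: id=10 (c35), reply_to=6, level 0.
Iteration 1: join on id=6 -> c38 (id 6, reply_to=2, level 1).
Iteration 2: join on id=2 -> c1 (id 2, reply_to=1, level 2).
Iteration 3: join on id=1 -> c9 (id 1, reply_to=NULL, level 3).
Iteration 4: reply_to is NULL; no match; recursion stops.

3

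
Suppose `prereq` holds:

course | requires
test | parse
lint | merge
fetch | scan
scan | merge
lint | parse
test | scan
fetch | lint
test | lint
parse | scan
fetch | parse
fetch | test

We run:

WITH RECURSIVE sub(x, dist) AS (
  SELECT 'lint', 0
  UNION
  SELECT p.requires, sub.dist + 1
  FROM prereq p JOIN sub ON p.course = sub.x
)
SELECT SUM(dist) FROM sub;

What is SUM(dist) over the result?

7

Base: (lint, dist=0).
Iteration 1: edges from {lint} -> (merge, dist=1), (parse, dist=1).
Iteration 2: edges from {merge,parse} -> (scan, dist=2).
Iteration 3: edges from {scan} -> (merge, dist=3).
Iteration 4: no outgoing edges from {merge}; recursion stops.
SUM(dist) = 0 + 1 + 1 + 2 + 3 = 7.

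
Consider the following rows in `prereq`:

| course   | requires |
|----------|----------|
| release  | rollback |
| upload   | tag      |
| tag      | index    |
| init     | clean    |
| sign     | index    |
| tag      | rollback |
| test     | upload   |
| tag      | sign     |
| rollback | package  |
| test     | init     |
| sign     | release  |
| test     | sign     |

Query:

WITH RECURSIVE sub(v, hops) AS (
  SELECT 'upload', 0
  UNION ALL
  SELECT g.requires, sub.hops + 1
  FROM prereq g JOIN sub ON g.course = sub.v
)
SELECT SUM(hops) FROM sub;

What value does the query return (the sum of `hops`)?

Base: (upload, hops=0).
Iteration 1: edges from {upload} -> (tag, hops=1).
Iteration 2: edges from {tag} -> (index, hops=2), (rollback, hops=2), (sign, hops=2).
Iteration 3: edges from {index,rollback,sign} -> (index, hops=3), (package, hops=3), (release, hops=3).
Iteration 4: edges from {index,package,release} -> (rollback, hops=4).
Iteration 5: edges from {rollback} -> (package, hops=5).
Iteration 6: no outgoing edges from {package}; recursion stops.
SUM(hops) = 0 + 1 + 2 + 2 + 2 + 3 + 3 + 3 + 4 + 5 = 25.

25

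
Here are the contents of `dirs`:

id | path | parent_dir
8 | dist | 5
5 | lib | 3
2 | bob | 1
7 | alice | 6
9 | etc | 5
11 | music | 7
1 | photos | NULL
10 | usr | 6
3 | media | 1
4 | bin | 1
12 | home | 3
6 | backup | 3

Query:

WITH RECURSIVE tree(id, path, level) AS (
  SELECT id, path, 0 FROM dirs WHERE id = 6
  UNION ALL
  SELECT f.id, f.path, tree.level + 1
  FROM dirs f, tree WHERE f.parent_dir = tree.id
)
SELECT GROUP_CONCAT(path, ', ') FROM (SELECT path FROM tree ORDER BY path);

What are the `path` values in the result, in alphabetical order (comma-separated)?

alice, backup, music, usr

Base: id=6 (backup) at level 0.
Iteration 1: rows with parent_dir in {6} -> alice (id 7, level 1), usr (id 10, level 1).
Iteration 2: rows with parent_dir in {7,10} -> music (id 11, level 2).
Iteration 3: no rows with parent_dir in {11}; recursion stops.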